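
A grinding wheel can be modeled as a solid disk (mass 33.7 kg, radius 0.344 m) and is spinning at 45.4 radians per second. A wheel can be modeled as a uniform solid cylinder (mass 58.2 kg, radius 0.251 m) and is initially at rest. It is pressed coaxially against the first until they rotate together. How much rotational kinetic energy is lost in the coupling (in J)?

ΔKE lost ≈ 984 J

No external torque acts about the common axis, so total angular momentum is conserved.
Moments of inertia: I_A = ½(33.7)(0.344)² = 1.994 kg·m²; I_B = ½(58.2)(0.251)² = 1.833 kg·m².
Taking A's sense as positive: L = (1.994)(45.4) = 90.53 kg·m²·rad/s.
Combined I = 1.994 + 1.833 = 3.827 kg·m².
ω_f = L / I = 90.53 / 3.827 = 23.65 rad/s.
KE_i = ½ΣIω² = 2055 J; KE_f = ½(3.827)(23.65)² = 1071 J.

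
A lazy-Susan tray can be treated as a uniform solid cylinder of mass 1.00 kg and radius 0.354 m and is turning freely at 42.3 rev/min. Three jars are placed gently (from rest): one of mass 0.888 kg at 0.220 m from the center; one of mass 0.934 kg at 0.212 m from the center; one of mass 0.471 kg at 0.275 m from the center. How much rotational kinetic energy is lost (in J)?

The added mass arrives with no angular momentum about the center, and any external torque about the center is negligible, so the system's angular momentum is conserved.
I_p = ½(1.00)(0.354)² = 0.06266 kg·m².
Added inertia Σmr² = (0.888)(0.220)² + (0.934)(0.212)² + (0.471)(0.275)² = 0.1206 kg·m²; I_f = 0.06266 + 0.1206 = 0.1832 kg·m².
ω_f = I_p ω_i / I_f = (0.06266)(42.3) / 0.1832 = 14.46 rpm.
KE_i = ½(0.06266)(4.430 rad/s)² = 0.6147 J; KE_f = ½(0.1832)(1.515)² = 0.2102 J.

energy lost ≈ 0.405 J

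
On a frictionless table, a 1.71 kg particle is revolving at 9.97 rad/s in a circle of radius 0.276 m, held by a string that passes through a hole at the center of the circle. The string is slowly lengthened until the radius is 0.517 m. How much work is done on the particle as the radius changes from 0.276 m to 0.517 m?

The constraining force is radial, so m r² ω about the center is conserved.
ω₂ = ω₁ (r₁/r₂)² = (9.97)(0.276/0.517)² = 2.841 rad/s.
W = ΔKE = ½m(v₂² − v₁²) = -4.629 J.

W ≈ -4.63 J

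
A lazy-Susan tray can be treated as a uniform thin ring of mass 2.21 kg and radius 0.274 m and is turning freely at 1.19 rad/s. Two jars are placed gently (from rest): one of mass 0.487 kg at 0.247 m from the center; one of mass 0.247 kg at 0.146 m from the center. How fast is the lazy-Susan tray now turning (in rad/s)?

No external torque acts about the center; L_before = L_after.
I_p = (2.21)(0.274)² = 0.1659 kg·m².
Added inertia Σmr² = (0.487)(0.247)² + (0.247)(0.146)² = 0.03498 kg·m²; I_f = 0.1659 + 0.03498 = 0.2009 kg·m².
ω_f = I_p ω_i / I_f = (0.1659)(1.19) / 0.2009 = 0.9828 rad/s.

ω_f ≈ 0.983 rad/s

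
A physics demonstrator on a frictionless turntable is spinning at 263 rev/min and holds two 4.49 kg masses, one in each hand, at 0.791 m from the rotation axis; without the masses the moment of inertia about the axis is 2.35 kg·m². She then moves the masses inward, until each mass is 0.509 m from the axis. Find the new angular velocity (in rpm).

Angular momentum about the spin axis is conserved since the torque about it is zero.
I₁ = 2.35 + 2(4.49)(0.791)² = 7.969 kg·m²; I₂ = 2.35 + 2(4.49)(0.509)² = 4.677 kg·m².
ω₂ = I₁ω₁ / I₂ = (7.969)(263 rpm) / (4.677) = 448.1 rpm.

ω₂ ≈ 448 rpm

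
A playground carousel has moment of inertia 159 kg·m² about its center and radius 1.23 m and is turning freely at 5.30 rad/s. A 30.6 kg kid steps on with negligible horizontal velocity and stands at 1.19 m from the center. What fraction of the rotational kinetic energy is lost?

fraction ≈ 0.214

The added mass arrives with no angular momentum about the center, and any external torque about the center is negligible, so the system's angular momentum is conserved.
Added inertia Σmr² = (30.6)(1.19)² = 43.33 kg·m²; I_f = 159.0 + 43.33 = 202.3 kg·m².
ω_f = I_p ω_i / I_f = (159.0)(5.30) / 202.3 = 4.165 rad/s.
KE_i = ½(159.0)(5.300 rad/s)² = 2233 J; KE_f = ½(202.3)(4.165)² = 1755 J.
Fraction lost = 0.2142.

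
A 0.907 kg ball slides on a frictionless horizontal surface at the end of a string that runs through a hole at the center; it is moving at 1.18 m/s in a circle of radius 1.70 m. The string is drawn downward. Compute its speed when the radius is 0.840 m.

v₂ ≈ 2.39 m/s

The only horizontal force on the mass is along the cord (radial), so it exerts no torque about the hole and angular momentum m v r is conserved.
v₂ = v₁ r₁ / r₂ = (1.18)(1.70) / (0.840) = 2.388 m/s.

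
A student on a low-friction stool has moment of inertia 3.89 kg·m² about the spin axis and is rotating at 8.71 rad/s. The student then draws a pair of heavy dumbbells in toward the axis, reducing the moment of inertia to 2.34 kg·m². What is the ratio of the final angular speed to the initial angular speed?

Angular momentum about the spin axis is conserved since the torque about it is zero.
ω₂/ω₁ = I₁/I₂ = 3.890 / 2.340 = 1.662.

ω₂/ω₁ ≈ 1.66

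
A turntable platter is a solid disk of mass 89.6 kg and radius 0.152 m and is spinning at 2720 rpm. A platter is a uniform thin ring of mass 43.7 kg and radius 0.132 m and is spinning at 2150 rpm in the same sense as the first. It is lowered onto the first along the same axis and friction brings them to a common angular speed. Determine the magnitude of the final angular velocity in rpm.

No external torque acts about the common axis, so total angular momentum is conserved.
Moments of inertia: I_A = ½(89.6)(0.152)² = 1.035 kg·m²; I_B = (43.7)(0.132)² = 0.7614 kg·m².
Taking A's sense as positive: L = (1.035)(2720) + (0.7614)(2150) = 4452 kg·m²·rpm.
Combined I = 1.035 + 0.7614 = 1.796 kg·m².
ω_f = L / I = 4452 / 1.796 = 2478 rpm.

|ω_f| ≈ 2480 rpm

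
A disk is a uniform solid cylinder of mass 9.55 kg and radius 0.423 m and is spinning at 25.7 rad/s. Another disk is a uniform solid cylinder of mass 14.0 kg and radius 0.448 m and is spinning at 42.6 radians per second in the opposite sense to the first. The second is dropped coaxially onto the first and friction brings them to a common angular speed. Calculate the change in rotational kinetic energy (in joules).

The coupling torques are internal; angular momentum about the shared axis is conserved.
Moments of inertia: I_A = ½(9.55)(0.423)² = 0.8544 kg·m²; I_B = ½(14.0)(0.448)² = 1.405 kg·m².
Taking A's sense as positive: L = (0.8544)(25.7) − (1.405)(42.6) = -37.89 kg·m²·rad/s.
Combined I = 0.8544 + 1.405 = 2.259 kg·m².
ω_f = L / I = -37.89 / 2.259 = -16.77 rad/s.
KE_i = ½ΣIω² = 1557 J; KE_f = ½(2.259)(16.77)² = 317.8 J.

ΔKE ≈ -1240 J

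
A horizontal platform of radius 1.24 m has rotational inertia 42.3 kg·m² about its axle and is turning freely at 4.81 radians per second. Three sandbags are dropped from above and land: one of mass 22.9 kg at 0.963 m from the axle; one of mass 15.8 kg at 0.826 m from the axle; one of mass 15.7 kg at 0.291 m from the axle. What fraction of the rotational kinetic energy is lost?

No external torque acts about the axle; L_before = L_after.
Added inertia Σmr² = (22.9)(0.963)² + (15.8)(0.826)² + (15.7)(0.291)² = 33.35 kg·m²; I_f = 42.30 + 33.35 = 75.65 kg·m².
ω_f = I_p ω_i / I_f = (42.30)(4.81) / 75.65 = 2.690 rad/s.
KE_i = ½(42.30)(4.810 rad/s)² = 489.3 J; KE_f = ½(75.65)(2.690)² = 273.6 J.
Fraction lost = 0.4408.

fraction ≈ 0.441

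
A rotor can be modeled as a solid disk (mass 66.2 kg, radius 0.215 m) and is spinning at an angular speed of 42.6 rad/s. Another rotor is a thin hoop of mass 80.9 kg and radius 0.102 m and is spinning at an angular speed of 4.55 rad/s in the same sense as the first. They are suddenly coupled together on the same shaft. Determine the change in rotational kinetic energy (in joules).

The coupling torques are internal; angular momentum about the shared axis is conserved.
Moments of inertia: I_A = ½(66.2)(0.215)² = 1.530 kg·m²; I_B = (80.9)(0.102)² = 0.8417 kg·m².
Taking A's sense as positive: L = (1.530)(42.6) + (0.8417)(4.55) = 69.01 kg·m²·rad/s.
Combined I = 1.530 + 0.8417 = 2.372 kg·m².
ω_f = L / I = 69.01 / 2.372 = 29.10 rad/s.
KE_i = ½ΣIω² = 1397 J; KE_f = ½(2.372)(29.10)² = 1004 J.

ΔKE ≈ -393 J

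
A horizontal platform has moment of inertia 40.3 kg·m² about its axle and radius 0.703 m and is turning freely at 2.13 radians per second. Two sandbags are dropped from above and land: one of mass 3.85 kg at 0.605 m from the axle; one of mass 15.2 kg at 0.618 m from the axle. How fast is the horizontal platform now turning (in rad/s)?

The added mass arrives with no angular momentum about the axle, and any external torque about the axle is negligible, so the system's angular momentum is conserved.
Added inertia Σmr² = (3.85)(0.605)² + (15.2)(0.618)² = 7.214 kg·m²; I_f = 40.30 + 7.214 = 47.51 kg·m².
ω_f = I_p ω_i / I_f = (40.30)(2.13) / 47.51 = 1.807 rad/s.

ω_f ≈ 1.81 rad/s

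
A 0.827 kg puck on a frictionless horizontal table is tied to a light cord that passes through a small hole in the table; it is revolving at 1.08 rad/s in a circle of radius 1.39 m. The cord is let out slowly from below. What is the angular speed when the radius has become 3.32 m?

ω₂ ≈ 0.189 rad/s

No torque about the axis ⇒ m r₁² ω₁ = m r₂² ω₂.
ω₂ = ω₁ (r₁/r₂)² = (1.08)(1.39/3.32)² = 0.1893 rad/s.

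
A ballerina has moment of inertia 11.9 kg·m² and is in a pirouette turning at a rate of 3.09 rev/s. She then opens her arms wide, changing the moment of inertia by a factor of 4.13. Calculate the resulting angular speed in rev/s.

Angular momentum about the spin axis is conserved since the torque about it is zero.
I₂ = 4.13 × 11.9 = 49.15 kg·m².
ω₂ = I₁ω₁ / I₂ = (11.90)(3.09 rev/s) / (49.15) = 0.7482 rev/s.

ω₂ ≈ 0.748 rev/s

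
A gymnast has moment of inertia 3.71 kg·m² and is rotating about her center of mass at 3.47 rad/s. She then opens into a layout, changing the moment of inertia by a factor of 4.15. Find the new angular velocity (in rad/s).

ω₂ ≈ 0.836 rad/s

No external torque acts about the spin axis, so angular momentum is conserved.
I₂ = 4.15 × 3.71 = 15.40 kg·m².
ω₂ = I₁ω₁ / I₂ = (3.710)(3.47 rad/s) / (15.40) = 0.8361 rad/s.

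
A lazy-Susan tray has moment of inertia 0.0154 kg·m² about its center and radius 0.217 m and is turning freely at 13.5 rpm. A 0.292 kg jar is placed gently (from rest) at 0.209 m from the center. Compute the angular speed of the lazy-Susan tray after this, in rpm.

ω_f ≈ 7.38 rpm

The added mass arrives with no angular momentum about the center, and any external torque about the center is negligible, so the system's angular momentum is conserved.
Added inertia Σmr² = (0.292)(0.209)² = 0.01275 kg·m²; I_f = 0.01540 + 0.01275 = 0.02815 kg·m².
ω_f = I_p ω_i / I_f = (0.01540)(13.5) / 0.02815 = 7.384 rpm.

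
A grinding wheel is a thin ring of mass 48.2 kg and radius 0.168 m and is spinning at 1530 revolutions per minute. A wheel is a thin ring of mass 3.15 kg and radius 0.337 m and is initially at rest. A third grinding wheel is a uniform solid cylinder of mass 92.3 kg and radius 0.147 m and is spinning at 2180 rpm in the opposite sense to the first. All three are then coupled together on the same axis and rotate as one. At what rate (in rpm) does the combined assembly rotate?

No external torque acts about the common axis, so total angular momentum is conserved.
Moments of inertia: I_A = (48.2)(0.168)² = 1.360 kg·m²; I_B = (3.15)(0.337)² = 0.3577 kg·m²; I_C = ½(92.3)(0.147)² = 0.9973 kg·m².
Taking A's sense as positive: L = (1.360)(1530) − (0.9973)(2180) = -92.61 kg·m²·rpm.
Combined I = 1.360 + 0.3577 + 0.9973 = 2.715 kg·m².
ω_f = L / I = -92.61 / 2.715 = -34.11 rpm.

|ω_f| ≈ 34.1 rpm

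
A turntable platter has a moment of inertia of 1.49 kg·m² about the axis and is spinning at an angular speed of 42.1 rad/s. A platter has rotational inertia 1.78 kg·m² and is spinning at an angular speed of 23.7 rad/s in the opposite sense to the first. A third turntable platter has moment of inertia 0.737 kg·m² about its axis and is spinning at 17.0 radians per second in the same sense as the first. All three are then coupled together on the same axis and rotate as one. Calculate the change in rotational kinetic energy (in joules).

ΔKE ≈ -1790 J

No external torque acts about the common axis, so total angular momentum is conserved.
Taking A's sense as positive: L = (1.490)(42.1) − (1.780)(23.7) + (0.7370)(17.0) = 33.07 kg·m²·rad/s.
Combined I = 1.490 + 1.780 + 0.7370 = 4.007 kg·m².
ω_f = L / I = 33.07 / 4.007 = 8.254 rad/s.
KE_i = ½ΣIω² = 1927 J; KE_f = ½(4.007)(8.254)² = 136.5 J.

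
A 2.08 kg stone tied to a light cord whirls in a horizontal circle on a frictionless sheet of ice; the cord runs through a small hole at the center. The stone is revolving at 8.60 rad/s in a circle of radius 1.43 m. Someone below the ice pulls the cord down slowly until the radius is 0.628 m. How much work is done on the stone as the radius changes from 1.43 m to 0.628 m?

W ≈ 658 J

No torque about the axis ⇒ m r₁² ω₁ = m r₂² ω₂.
ω₂ = ω₁ (r₁/r₂)² = (8.60)(1.43/0.628)² = 44.59 rad/s.
W = ΔKE = ½m(v₂² − v₁²) = 658.3 J.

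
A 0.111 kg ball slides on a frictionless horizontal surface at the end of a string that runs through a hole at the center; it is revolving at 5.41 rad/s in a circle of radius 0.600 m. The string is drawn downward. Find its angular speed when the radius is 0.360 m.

No torque about the axis ⇒ m r₁² ω₁ = m r₂² ω₂.
ω₂ = ω₁ (r₁/r₂)² = (5.41)(0.600/0.360)² = 15.03 rad/s.

ω₂ ≈ 15.0 rad/s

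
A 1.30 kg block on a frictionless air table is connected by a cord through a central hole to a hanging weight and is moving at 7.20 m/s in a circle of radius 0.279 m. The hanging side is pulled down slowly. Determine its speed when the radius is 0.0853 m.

v₂ ≈ 23.5 m/s

The only horizontal force on the mass is along the cord (radial), so it exerts no torque about the hole and angular momentum m v r is conserved.
v₂ = v₁ r₁ / r₂ = (7.20)(0.279) / (0.0853) = 23.55 m/s.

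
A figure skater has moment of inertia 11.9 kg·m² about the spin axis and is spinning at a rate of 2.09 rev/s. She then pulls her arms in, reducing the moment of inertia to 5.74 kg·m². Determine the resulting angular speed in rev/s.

ω₂ ≈ 4.33 rev/s

No external torque acts about the spin axis, so angular momentum is conserved.
ω₂ = I₁ω₁ / I₂ = (11.90)(2.09 rev/s) / (5.740) = 4.333 rev/s.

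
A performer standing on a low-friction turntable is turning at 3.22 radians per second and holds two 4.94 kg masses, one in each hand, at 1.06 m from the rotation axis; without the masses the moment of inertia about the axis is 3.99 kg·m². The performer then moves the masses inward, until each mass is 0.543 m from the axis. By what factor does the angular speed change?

ω₂/ω₁ ≈ 2.19

Angular momentum about the spin axis is conserved since the torque about it is zero.
I₁ = 3.99 + 2(4.94)(1.06)² = 15.09 kg·m²; I₂ = 3.99 + 2(4.94)(0.543)² = 6.903 kg·m².
ω₂/ω₁ = I₁/I₂ = 15.09 / 6.903 = 2.186.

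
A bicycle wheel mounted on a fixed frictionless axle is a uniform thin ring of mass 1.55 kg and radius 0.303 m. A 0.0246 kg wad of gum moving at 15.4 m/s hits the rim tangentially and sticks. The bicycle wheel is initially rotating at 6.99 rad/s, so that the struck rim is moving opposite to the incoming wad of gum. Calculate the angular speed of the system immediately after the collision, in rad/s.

|ω_f| ≈ 6.09 rad/s

The axle reaction passes through the axle and exerts no torque about it; angular momentum about the axle is conserved through the impact.
I_p = (1.55)(0.303)² = 0.1423 kg·m². Taking the sense of the wad of gum's angular momentum as positive, L_{wad} = m v R = (0.0246)(15.4)(0.303) = 0.1148 kg·m²/s.
L_i = −I_p ω_p + m v R = −(0.1423)(6.99) + 0.1148 = -0.8799 kg·m²/s.
After sticking, I_f = I_p + m R² = 0.1423 + (0.0246)(0.303)² = 0.1446 kg·m².
ω_f = L_i / I_f = -0.8799 / 0.1446 = -6.087 rad/s.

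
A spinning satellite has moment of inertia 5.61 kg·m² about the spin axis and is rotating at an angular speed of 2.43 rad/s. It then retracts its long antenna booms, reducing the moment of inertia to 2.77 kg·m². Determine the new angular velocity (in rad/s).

ω₂ ≈ 4.92 rad/s

Angular momentum about the spin axis is conserved since the torque about it is zero.
ω₂ = I₁ω₁ / I₂ = (5.610)(2.43 rad/s) / (2.770) = 4.921 rad/s.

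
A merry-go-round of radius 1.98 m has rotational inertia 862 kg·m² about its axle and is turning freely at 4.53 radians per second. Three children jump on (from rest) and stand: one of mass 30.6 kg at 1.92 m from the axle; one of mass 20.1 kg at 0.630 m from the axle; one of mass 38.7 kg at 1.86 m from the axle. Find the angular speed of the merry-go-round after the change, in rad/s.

ω_f ≈ 3.50 rad/s

The added mass arrives with no angular momentum about the axle, and any external torque about the axle is negligible, so the system's angular momentum is conserved.
Added inertia Σmr² = (30.6)(1.92)² + (20.1)(0.630)² + (38.7)(1.86)² = 254.7 kg·m²; I_f = 862.0 + 254.7 = 1117 kg·m².
ω_f = I_p ω_i / I_f = (862.0)(4.53) / 1117 = 3.497 rad/s.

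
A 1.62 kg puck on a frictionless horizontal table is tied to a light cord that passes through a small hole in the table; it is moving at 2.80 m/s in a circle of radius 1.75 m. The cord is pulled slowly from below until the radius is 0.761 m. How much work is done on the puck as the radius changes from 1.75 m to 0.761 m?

Central (radial) force ⇒ zero torque about the center ⇒ m v r is constant.
v₂ = v₁ r₁ / r₂ = (2.80)(1.75) / (0.761) = 6.439 m/s.
W = ΔKE = ½m(v₂² − v₁²) = 27.23 J.

W ≈ 27.2 J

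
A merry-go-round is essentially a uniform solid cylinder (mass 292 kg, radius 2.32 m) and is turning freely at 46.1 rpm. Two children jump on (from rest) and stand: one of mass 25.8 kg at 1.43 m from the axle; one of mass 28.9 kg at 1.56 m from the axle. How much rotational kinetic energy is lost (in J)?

The added mass arrives with no angular momentum about the axle, and any external torque about the axle is negligible, so the system's angular momentum is conserved.
I_p = ½(292)(2.32)² = 785.8 kg·m².
Added inertia Σmr² = (25.8)(1.43)² + (28.9)(1.56)² = 123.1 kg·m²; I_f = 785.8 + 123.1 = 908.9 kg·m².
ω_f = I_p ω_i / I_f = (785.8)(46.1) / 908.9 = 39.86 rpm.
KE_i = ½(785.8)(4.828 rad/s)² = 9157 J; KE_f = ½(908.9)(4.174)² = 7917 J.

energy lost ≈ 1240 J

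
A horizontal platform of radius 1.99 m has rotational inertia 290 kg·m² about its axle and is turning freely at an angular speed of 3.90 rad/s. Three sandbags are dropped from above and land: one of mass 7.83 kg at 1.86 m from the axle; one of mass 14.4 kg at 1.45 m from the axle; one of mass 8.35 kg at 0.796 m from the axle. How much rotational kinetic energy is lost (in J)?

energy lost ≈ 392 J

The added mass arrives with no angular momentum about the axle, and any external torque about the axle is negligible, so the system's angular momentum is conserved.
Added inertia Σmr² = (7.83)(1.86)² + (14.4)(1.45)² + (8.35)(0.796)² = 62.66 kg·m²; I_f = 290.0 + 62.66 = 352.7 kg·m².
ω_f = I_p ω_i / I_f = (290.0)(3.90) / 352.7 = 3.207 rad/s.
KE_i = ½(290.0)(3.900 rad/s)² = 2205 J; KE_f = ½(352.7)(3.207)² = 1814 J.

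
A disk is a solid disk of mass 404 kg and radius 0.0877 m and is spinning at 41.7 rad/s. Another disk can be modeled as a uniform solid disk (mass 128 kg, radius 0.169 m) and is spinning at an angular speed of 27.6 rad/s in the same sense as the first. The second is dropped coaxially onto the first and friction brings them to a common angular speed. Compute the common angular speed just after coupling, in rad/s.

|ω_f| ≈ 34.1 rad/s

The coupling torques are internal; angular momentum about the shared axis is conserved.
Moments of inertia: I_A = ½(404)(0.0877)² = 1.554 kg·m²; I_B = ½(128)(0.169)² = 1.828 kg·m².
Taking A's sense as positive: L = (1.554)(41.7) + (1.828)(27.6) = 115.2 kg·m²·rad/s.
Combined I = 1.554 + 1.828 = 3.382 kg·m².
ω_f = L / I = 115.2 / 3.382 = 34.08 rad/s.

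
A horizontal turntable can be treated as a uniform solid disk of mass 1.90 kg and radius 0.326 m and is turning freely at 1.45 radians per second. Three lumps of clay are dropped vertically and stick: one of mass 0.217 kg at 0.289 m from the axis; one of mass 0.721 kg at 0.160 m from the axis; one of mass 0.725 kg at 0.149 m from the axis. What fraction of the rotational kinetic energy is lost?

fraction ≈ 0.343

The added mass arrives with no angular momentum about the axis, and any external torque about the axis is negligible, so the system's angular momentum is conserved.
I_p = ½(1.90)(0.326)² = 0.1010 kg·m².
Added inertia Σmr² = (0.217)(0.289)² + (0.721)(0.160)² + (0.725)(0.149)² = 0.05268 kg·m²; I_f = 0.1010 + 0.05268 = 0.1536 kg·m².
ω_f = I_p ω_i / I_f = (0.1010)(1.45) / 0.1536 = 0.9528 rad/s.
KE_i = ½(0.1010)(1.450 rad/s)² = 0.1061 J; KE_f = ½(0.1536)(0.9528)² = 0.06975 J.
Fraction lost = 0.3429.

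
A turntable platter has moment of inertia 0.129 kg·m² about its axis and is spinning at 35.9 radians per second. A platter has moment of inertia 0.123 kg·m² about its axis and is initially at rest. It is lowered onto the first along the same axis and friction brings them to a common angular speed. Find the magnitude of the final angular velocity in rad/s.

|ω_f| ≈ 18.4 rad/s

The coupling torques are internal; angular momentum about the shared axis is conserved.
Taking A's sense as positive: L = (0.1290)(35.9) = 4.631 kg·m²·rad/s.
Combined I = 0.1290 + 0.1230 = 0.2520 kg·m².
ω_f = L / I = 4.631 / 0.2520 = 18.38 rad/s.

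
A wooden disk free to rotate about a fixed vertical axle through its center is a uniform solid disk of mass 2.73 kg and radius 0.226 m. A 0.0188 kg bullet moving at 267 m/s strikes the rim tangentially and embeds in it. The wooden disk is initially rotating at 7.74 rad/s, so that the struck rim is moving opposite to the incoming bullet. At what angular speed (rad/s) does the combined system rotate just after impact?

|ω_f| ≈ 8.42 rad/s

About the axle the impulsive forces during the collision are internal, so angular momentum about that axis is conserved.
I_p = ½(2.73)(0.226)² = 0.06972 kg·m². Taking the sense of the bullet's angular momentum as positive, L_{bullet} = m v R = (0.0188)(267)(0.226) = 1.134 kg·m²/s.
L_i = −I_p ω_p + m v R = −(0.06972)(7.74) + 1.134 = 0.5948 kg·m²/s.
After sticking, I_f = I_p + m R² = 0.06972 + (0.0188)(0.226)² = 0.07068 kg·m².
ω_f = L_i / I_f = 0.5948 / 0.07068 = 8.416 rad/s.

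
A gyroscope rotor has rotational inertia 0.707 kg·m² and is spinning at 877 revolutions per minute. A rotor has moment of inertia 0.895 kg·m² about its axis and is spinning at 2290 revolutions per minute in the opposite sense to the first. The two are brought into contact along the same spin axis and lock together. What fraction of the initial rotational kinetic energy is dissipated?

No external torque acts about the common axis, so total angular momentum is conserved.
Taking A's sense as positive: L = (0.7070)(877) − (0.8950)(2290) = -1430 kg·m²·rpm.
Combined I = 0.7070 + 0.8950 = 1.602 kg·m².
ω_f = L / I = -1430 / 1.602 = -892.3 rpm.
KE_i = ½ΣIω² = 28720 J; KE_f = ½(1.602)(93.44)² = 6994 J.
Fraction dissipated = (KE_i − KE_f)/KE_i = 0.7564.

fraction ≈ 0.756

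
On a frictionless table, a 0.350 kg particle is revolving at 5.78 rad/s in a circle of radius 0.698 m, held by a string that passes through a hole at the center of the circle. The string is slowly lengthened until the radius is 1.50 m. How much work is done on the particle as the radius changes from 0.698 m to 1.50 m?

The constraining force is radial, so m r² ω about the center is conserved.
ω₂ = ω₁ (r₁/r₂)² = (5.78)(0.698/1.50)² = 1.252 rad/s.
W = ΔKE = ½m(v₂² − v₁²) = -2.232 J.

W ≈ -2.23 J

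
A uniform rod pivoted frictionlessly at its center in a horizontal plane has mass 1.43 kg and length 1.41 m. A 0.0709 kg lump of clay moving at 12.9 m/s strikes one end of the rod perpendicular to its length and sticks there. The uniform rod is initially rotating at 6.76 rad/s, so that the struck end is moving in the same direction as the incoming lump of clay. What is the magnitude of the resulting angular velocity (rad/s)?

|ω_f| ≈ 8.25 rad/s

About the pivot the impulsive forces during the collision are internal, so angular momentum about that axis is conserved.
I_p = (1/12)(1.43)(1.41)² = 0.2369 kg·m². Taking the sense of the lump of clay's angular momentum as positive, L_{lump} = m v R = (0.0709)(12.9)(1.41/2) = 0.6448 kg·m²/s.
L_i = +I_p ω_p + m v R = +(0.2369)(6.76) + 0.6448 = 2.246 kg·m²/s.
After sticking, I_f = I_p + m R² = 0.2369 + (0.0709)(1.41/2)² = 0.2722 kg·m².
ω_f = L_i / I_f = 2.246 / 0.2722 = 8.254 rad/s.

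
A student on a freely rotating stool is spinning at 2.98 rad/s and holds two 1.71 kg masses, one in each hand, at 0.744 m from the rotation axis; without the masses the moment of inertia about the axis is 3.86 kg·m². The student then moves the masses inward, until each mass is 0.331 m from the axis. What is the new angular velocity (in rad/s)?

ω₂ ≈ 4.05 rad/s

With no external torque about the axis, L is conserved: I₁ω₁ = I₂ω₂.
I₁ = 3.86 + 2(1.71)(0.744)² = 5.753 kg·m²; I₂ = 3.86 + 2(1.71)(0.331)² = 4.235 kg·m².
ω₂ = I₁ω₁ / I₂ = (5.753)(2.98 rad/s) / (4.235) = 4.049 rad/s.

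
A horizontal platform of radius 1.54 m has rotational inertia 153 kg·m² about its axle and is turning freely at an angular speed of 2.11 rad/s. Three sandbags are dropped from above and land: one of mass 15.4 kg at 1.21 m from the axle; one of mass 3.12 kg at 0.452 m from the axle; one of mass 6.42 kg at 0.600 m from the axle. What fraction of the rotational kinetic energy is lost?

fraction ≈ 0.143

The added mass arrives with no angular momentum about the axle, and any external torque about the axle is negligible, so the system's angular momentum is conserved.
Added inertia Σmr² = (15.4)(1.21)² + (3.12)(0.452)² + (6.42)(0.600)² = 25.50 kg·m²; I_f = 153.0 + 25.50 = 178.5 kg·m².
ω_f = I_p ω_i / I_f = (153.0)(2.11) / 178.5 = 1.809 rad/s.
KE_i = ½(153.0)(2.110 rad/s)² = 340.6 J; KE_f = ½(178.5)(1.809)² = 291.9 J.
Fraction lost = 0.1428.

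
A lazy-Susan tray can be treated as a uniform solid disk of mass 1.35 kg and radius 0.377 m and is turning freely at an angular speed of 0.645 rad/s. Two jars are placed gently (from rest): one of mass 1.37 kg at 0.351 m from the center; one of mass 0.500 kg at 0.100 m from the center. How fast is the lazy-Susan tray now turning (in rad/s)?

ω_f ≈ 0.229 rad/s

The added mass arrives with no angular momentum about the center, and any external torque about the center is negligible, so the system's angular momentum is conserved.
I_p = ½(1.35)(0.377)² = 0.09594 kg·m².
Added inertia Σmr² = (1.37)(0.351)² + (0.500)(0.100)² = 0.1738 kg·m²; I_f = 0.09594 + 0.1738 = 0.2697 kg·m².
ω_f = I_p ω_i / I_f = (0.09594)(0.645) / 0.2697 = 0.2294 rad/s.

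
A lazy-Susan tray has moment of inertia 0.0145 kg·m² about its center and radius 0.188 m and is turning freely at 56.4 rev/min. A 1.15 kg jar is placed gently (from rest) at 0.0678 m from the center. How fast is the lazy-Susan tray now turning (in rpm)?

The added mass arrives with no angular momentum about the center, and any external torque about the center is negligible, so the system's angular momentum is conserved.
Added inertia Σmr² = (1.15)(0.0678)² = 0.005286 kg·m²; I_f = 0.01450 + 0.005286 = 0.01979 kg·m².
ω_f = I_p ω_i / I_f = (0.01450)(56.4) / 0.01979 = 41.33 rpm.

ω_f ≈ 41.3 rpm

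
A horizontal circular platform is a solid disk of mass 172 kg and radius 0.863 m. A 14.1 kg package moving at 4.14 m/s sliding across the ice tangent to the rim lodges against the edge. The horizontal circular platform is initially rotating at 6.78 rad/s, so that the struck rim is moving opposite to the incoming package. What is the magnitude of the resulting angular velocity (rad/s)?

|ω_f| ≈ 5.15 rad/s

The axle reaction passes through the central axle and exerts no torque about it; angular momentum about the central axle is conserved through the impact.
I_p = ½(172)(0.863)² = 64.05 kg·m². Taking the sense of the package's angular momentum as positive, L_{package} = m v R = (14.1)(4.14)(0.863) = 50.38 kg·m²/s.
L_i = −I_p ω_p + m v R = −(64.05)(6.78) + 50.38 = -383.9 kg·m²/s.
After sticking, I_f = I_p + m R² = 64.05 + (14.1)(0.863)² = 74.55 kg·m².
ω_f = L_i / I_f = -383.9 / 74.55 = -5.149 rad/s.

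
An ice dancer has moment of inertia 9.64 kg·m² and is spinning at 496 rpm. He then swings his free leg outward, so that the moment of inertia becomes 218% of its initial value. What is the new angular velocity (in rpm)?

No external torque acts about the spin axis, so angular momentum is conserved.
I₂ = 2.18 × 9.64 = 21.02 kg·m².
ω₂ = I₁ω₁ / I₂ = (9.640)(496 rpm) / (21.02) = 227.5 rpm.

ω₂ ≈ 228 rpm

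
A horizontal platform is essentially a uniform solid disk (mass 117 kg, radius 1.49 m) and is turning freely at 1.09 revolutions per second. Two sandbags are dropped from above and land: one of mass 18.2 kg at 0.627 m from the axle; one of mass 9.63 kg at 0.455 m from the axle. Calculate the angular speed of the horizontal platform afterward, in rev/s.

ω_f ≈ 1.02 rev/s

No external torque acts about the axle; L_before = L_after.
I_p = ½(117)(1.49)² = 129.9 kg·m².
Added inertia Σmr² = (18.2)(0.627)² + (9.63)(0.455)² = 9.149 kg·m²; I_f = 129.9 + 9.149 = 139.0 kg·m².
ω_f = I_p ω_i / I_f = (129.9)(1.09) / 139.0 = 1.018 rev/s.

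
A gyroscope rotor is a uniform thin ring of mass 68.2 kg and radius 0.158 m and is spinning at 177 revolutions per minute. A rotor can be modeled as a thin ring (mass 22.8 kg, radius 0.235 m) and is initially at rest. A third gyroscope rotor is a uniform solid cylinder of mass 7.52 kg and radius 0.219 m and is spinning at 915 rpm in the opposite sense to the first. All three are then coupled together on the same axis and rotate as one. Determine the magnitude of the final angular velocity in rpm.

The coupling torques are internal; angular momentum about the shared axis is conserved.
Moments of inertia: I_A = (68.2)(0.158)² = 1.703 kg·m²; I_B = (22.8)(0.235)² = 1.259 kg·m²; I_C = ½(7.52)(0.219)² = 0.1803 kg·m².
Taking A's sense as positive: L = (1.703)(177) − (0.1803)(915) = 136.3 kg·m²·rpm.
Combined I = 1.703 + 1.259 + 0.1803 = 3.142 kg·m².
ω_f = L / I = 136.3 / 3.142 = 43.39 rpm.

|ω_f| ≈ 43.4 rpm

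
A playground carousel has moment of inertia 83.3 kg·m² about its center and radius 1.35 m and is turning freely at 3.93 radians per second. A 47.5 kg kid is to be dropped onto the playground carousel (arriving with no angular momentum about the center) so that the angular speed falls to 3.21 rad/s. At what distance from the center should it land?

The added mass arrives with no angular momentum about the center, and any external torque about the center is negligible, so the system's angular momentum is conserved.
I_p ω_i = (I_p + m r²) ω_f ⇒ m r² = I_p(ω_i/ω_f − 1) = 83.30(3.93/3.21 − 1) = 18.68 kg·m².
r = √(18.68/47.5) = 0.6272 m.

r ≈ 0.627 m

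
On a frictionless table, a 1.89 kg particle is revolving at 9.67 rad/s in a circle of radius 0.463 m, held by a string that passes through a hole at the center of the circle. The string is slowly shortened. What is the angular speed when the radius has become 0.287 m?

No torque about the axis ⇒ m r₁² ω₁ = m r₂² ω₂.
ω₂ = ω₁ (r₁/r₂)² = (9.67)(0.463/0.287)² = 25.17 rad/s.

ω₂ ≈ 25.2 rad/s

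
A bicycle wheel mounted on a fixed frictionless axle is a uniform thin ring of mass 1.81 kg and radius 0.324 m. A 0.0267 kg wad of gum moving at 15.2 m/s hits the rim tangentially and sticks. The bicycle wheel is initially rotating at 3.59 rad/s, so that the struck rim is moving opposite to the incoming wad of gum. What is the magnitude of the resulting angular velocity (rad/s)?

The axle reaction passes through the axle and exerts no torque about it; angular momentum about the axle is conserved through the impact.
I_p = (1.81)(0.324)² = 0.1900 kg·m². Taking the sense of the wad of gum's angular momentum as positive, L_{wad} = m v R = (0.0267)(15.2)(0.324) = 0.1315 kg·m²/s.
L_i = −I_p ω_p + m v R = −(0.1900)(3.59) + 0.1315 = -0.5506 kg·m²/s.
After sticking, I_f = I_p + m R² = 0.1900 + (0.0267)(0.324)² = 0.1928 kg·m².
ω_f = L_i / I_f = -0.5506 / 0.1928 = -2.856 rad/s.

|ω_f| ≈ 2.86 rad/s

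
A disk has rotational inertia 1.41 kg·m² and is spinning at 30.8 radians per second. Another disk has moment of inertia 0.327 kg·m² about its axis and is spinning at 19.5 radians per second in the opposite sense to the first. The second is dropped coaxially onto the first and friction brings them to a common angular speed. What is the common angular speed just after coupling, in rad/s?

|ω_f| ≈ 21.3 rad/s

The coupling torques are internal; angular momentum about the shared axis is conserved.
Taking A's sense as positive: L = (1.410)(30.8) − (0.3270)(19.5) = 37.05 kg·m²·rad/s.
Combined I = 1.410 + 0.3270 = 1.737 kg·m².
ω_f = L / I = 37.05 / 1.737 = 21.33 rad/s.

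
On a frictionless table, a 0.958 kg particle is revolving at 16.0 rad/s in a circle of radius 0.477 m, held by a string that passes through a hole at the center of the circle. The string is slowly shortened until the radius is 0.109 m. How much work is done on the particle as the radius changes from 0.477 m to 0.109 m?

W ≈ 506 J

No torque about the axis ⇒ m r₁² ω₁ = m r₂² ω₂.
ω₂ = ω₁ (r₁/r₂)² = (16.0)(0.477/0.109)² = 306.4 rad/s.
W = ΔKE = ½m(v₂² − v₁²) = 506.4 J.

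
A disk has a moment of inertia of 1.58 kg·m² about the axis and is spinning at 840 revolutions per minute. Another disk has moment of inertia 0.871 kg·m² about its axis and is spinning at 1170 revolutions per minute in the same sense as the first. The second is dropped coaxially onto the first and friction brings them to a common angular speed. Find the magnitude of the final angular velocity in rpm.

No external torque acts about the common axis, so total angular momentum is conserved.
Taking A's sense as positive: L = (1.580)(840) + (0.8710)(1170) = 2346 kg·m²·rpm.
Combined I = 1.580 + 0.8710 = 2.451 kg·m².
ω_f = L / I = 2346 / 2.451 = 957.3 rpm.

|ω_f| ≈ 957 rpm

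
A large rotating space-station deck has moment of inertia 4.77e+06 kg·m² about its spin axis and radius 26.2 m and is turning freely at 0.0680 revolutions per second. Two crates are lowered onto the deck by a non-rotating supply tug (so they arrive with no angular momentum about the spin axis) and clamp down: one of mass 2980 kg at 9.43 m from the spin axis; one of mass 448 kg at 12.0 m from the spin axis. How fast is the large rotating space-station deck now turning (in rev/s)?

ω_f ≈ 0.0636 rev/s

The added mass arrives with no angular momentum about the spin axis, and any external torque about the spin axis is negligible, so the system's angular momentum is conserved.
Added inertia Σmr² = (2980)(9.43)² + (448)(12.0)² = 3.295e+05 kg·m²; I_f = 4.770e+06 + 3.295e+05 = 5.100e+06 kg·m².
ω_f = I_p ω_i / I_f = (4.770e+06)(0.0680) / 5.100e+06 = 0.06361 rev/s.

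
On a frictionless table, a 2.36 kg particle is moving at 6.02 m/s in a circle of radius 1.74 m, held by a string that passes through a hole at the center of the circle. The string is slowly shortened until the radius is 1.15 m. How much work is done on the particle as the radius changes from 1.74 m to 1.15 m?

The only horizontal force on the mass is along the cord (radial), so it exerts no torque about the hole and angular momentum m v r is conserved.
v₂ = v₁ r₁ / r₂ = (6.02)(1.74) / (1.15) = 9.109 m/s.
W = ΔKE = ½m(v₂² − v₁²) = 55.14 J.

W ≈ 55.1 J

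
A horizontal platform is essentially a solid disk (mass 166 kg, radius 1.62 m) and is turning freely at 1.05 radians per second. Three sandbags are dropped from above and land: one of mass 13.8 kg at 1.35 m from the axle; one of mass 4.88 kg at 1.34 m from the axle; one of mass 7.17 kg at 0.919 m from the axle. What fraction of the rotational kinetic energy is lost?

No external torque acts about the axle; L_before = L_after.
I_p = ½(166)(1.62)² = 217.8 kg·m².
Added inertia Σmr² = (13.8)(1.35)² + (4.88)(1.34)² + (7.17)(0.919)² = 39.97 kg·m²; I_f = 217.8 + 39.97 = 257.8 kg·m².
ω_f = I_p ω_i / I_f = (217.8)(1.05) / 257.8 = 0.8872 rad/s.
KE_i = ½(217.8)(1.050 rad/s)² = 120.1 J; KE_f = ½(257.8)(0.8872)² = 101.5 J.
Fraction lost = 0.1550.

fraction ≈ 0.155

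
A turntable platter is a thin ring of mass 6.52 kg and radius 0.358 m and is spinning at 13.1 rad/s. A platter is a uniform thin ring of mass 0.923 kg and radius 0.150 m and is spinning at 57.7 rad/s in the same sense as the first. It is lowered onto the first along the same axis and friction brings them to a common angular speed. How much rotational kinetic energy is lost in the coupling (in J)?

The coupling torques are internal; angular momentum about the shared axis is conserved.
Moments of inertia: I_A = (6.52)(0.358)² = 0.8356 kg·m²; I_B = (0.923)(0.150)² = 0.02077 kg·m².
Taking A's sense as positive: L = (0.8356)(13.1) + (0.02077)(57.7) = 12.15 kg·m²·rad/s.
Combined I = 0.8356 + 0.02077 = 0.8564 kg·m².
ω_f = L / I = 12.15 / 0.8564 = 14.18 rad/s.
KE_i = ½ΣIω² = 106.3 J; KE_f = ½(0.8564)(14.18)² = 86.12 J.

ΔKE lost ≈ 20.2 J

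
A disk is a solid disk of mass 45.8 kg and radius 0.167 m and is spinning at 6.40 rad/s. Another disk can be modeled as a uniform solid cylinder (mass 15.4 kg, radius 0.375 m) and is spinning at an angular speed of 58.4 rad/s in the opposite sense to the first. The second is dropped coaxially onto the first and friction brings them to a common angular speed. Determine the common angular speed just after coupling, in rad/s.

|ω_f| ≈ 34.4 rad/s

No external torque acts about the common axis, so total angular momentum is conserved.
Moments of inertia: I_A = ½(45.8)(0.167)² = 0.6387 kg·m²; I_B = ½(15.4)(0.375)² = 1.083 kg·m².
Taking A's sense as positive: L = (0.6387)(6.40) − (1.083)(58.4) = -59.15 kg·m²·rad/s.
Combined I = 0.6387 + 1.083 = 1.721 kg·m².
ω_f = L / I = -59.15 / 1.721 = -34.36 rad/s.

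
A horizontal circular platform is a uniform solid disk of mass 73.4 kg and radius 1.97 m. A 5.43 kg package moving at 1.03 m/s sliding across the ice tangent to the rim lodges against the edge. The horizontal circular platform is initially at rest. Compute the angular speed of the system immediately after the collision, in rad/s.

|ω_f| ≈ 0.0674 rad/s

The axle reaction passes through the central axle and exerts no torque about it; angular momentum about the central axle is conserved through the impact.
I_p = ½(73.4)(1.97)² = 142.4 kg·m². Taking the sense of the package's angular momentum as positive, L_{package} = m v R = (5.43)(1.03)(1.97) = 11.02 kg·m²/s.
L_i = 0 + 11.02 = 11.02 kg·m²/s.
After sticking, I_f = I_p + m R² = 142.4 + (5.43)(1.97)² = 163.5 kg·m².
ω_f = L_i / I_f = 11.02 / 163.5 = 0.06739 rad/s.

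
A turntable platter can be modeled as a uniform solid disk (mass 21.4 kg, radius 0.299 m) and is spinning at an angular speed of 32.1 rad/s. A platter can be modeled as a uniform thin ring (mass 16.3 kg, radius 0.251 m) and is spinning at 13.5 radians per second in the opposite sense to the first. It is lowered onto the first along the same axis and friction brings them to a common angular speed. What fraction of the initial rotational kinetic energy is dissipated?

fraction ≈ 0.878

No external torque acts about the common axis, so total angular momentum is conserved.
Moments of inertia: I_A = ½(21.4)(0.299)² = 0.9566 kg·m²; I_B = (16.3)(0.251)² = 1.027 kg·m².
Taking A's sense as positive: L = (0.9566)(32.1) − (1.027)(13.5) = 16.84 kg·m²·rad/s.
Combined I = 0.9566 + 1.027 = 1.984 kg·m².
ω_f = L / I = 16.84 / 1.984 = 8.492 rad/s.
KE_i = ½ΣIω² = 586.4 J; KE_f = ½(1.984)(8.492)² = 71.51 J.
Fraction dissipated = (KE_i − KE_f)/KE_i = 0.8781.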